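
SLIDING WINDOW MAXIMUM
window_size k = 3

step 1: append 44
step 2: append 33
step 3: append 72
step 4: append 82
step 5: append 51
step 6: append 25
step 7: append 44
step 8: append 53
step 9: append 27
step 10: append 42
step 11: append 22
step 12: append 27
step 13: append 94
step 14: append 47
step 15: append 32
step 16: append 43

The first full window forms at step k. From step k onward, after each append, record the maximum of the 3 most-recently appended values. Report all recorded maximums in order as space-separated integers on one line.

Answer: 72 82 82 82 51 53 53 53 42 42 94 94 94 47

Derivation:
step 1: append 44 -> window=[44] (not full yet)
step 2: append 33 -> window=[44, 33] (not full yet)
step 3: append 72 -> window=[44, 33, 72] -> max=72
step 4: append 82 -> window=[33, 72, 82] -> max=82
step 5: append 51 -> window=[72, 82, 51] -> max=82
step 6: append 25 -> window=[82, 51, 25] -> max=82
step 7: append 44 -> window=[51, 25, 44] -> max=51
step 8: append 53 -> window=[25, 44, 53] -> max=53
step 9: append 27 -> window=[44, 53, 27] -> max=53
step 10: append 42 -> window=[53, 27, 42] -> max=53
step 11: append 22 -> window=[27, 42, 22] -> max=42
step 12: append 27 -> window=[42, 22, 27] -> max=42
step 13: append 94 -> window=[22, 27, 94] -> max=94
step 14: append 47 -> window=[27, 94, 47] -> max=94
step 15: append 32 -> window=[94, 47, 32] -> max=94
step 16: append 43 -> window=[47, 32, 43] -> max=47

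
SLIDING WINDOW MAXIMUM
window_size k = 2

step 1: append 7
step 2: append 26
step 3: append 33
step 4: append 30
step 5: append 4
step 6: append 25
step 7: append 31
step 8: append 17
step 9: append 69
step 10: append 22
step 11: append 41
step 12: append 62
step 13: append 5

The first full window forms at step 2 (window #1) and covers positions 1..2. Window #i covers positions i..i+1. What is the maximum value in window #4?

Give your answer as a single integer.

Answer: 30

Derivation:
step 1: append 7 -> window=[7] (not full yet)
step 2: append 26 -> window=[7, 26] -> max=26
step 3: append 33 -> window=[26, 33] -> max=33
step 4: append 30 -> window=[33, 30] -> max=33
step 5: append 4 -> window=[30, 4] -> max=30
Window #4 max = 30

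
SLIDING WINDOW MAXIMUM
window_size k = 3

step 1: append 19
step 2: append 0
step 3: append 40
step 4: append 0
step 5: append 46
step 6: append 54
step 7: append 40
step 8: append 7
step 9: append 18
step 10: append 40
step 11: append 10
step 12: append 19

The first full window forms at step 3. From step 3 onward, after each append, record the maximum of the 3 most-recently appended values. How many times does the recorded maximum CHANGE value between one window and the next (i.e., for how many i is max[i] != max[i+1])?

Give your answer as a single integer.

Answer: 3

Derivation:
step 1: append 19 -> window=[19] (not full yet)
step 2: append 0 -> window=[19, 0] (not full yet)
step 3: append 40 -> window=[19, 0, 40] -> max=40
step 4: append 0 -> window=[0, 40, 0] -> max=40
step 5: append 46 -> window=[40, 0, 46] -> max=46
step 6: append 54 -> window=[0, 46, 54] -> max=54
step 7: append 40 -> window=[46, 54, 40] -> max=54
step 8: append 7 -> window=[54, 40, 7] -> max=54
step 9: append 18 -> window=[40, 7, 18] -> max=40
step 10: append 40 -> window=[7, 18, 40] -> max=40
step 11: append 10 -> window=[18, 40, 10] -> max=40
step 12: append 19 -> window=[40, 10, 19] -> max=40
Recorded maximums: 40 40 46 54 54 54 40 40 40 40
Changes between consecutive maximums: 3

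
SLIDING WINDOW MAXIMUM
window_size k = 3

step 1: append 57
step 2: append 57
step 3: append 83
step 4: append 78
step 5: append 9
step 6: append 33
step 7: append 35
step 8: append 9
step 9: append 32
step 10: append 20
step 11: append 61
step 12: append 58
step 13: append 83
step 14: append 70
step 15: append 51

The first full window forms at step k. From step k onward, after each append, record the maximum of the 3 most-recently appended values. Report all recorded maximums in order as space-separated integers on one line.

Answer: 83 83 83 78 35 35 35 32 61 61 83 83 83

Derivation:
step 1: append 57 -> window=[57] (not full yet)
step 2: append 57 -> window=[57, 57] (not full yet)
step 3: append 83 -> window=[57, 57, 83] -> max=83
step 4: append 78 -> window=[57, 83, 78] -> max=83
step 5: append 9 -> window=[83, 78, 9] -> max=83
step 6: append 33 -> window=[78, 9, 33] -> max=78
step 7: append 35 -> window=[9, 33, 35] -> max=35
step 8: append 9 -> window=[33, 35, 9] -> max=35
step 9: append 32 -> window=[35, 9, 32] -> max=35
step 10: append 20 -> window=[9, 32, 20] -> max=32
step 11: append 61 -> window=[32, 20, 61] -> max=61
step 12: append 58 -> window=[20, 61, 58] -> max=61
step 13: append 83 -> window=[61, 58, 83] -> max=83
step 14: append 70 -> window=[58, 83, 70] -> max=83
step 15: append 51 -> window=[83, 70, 51] -> max=83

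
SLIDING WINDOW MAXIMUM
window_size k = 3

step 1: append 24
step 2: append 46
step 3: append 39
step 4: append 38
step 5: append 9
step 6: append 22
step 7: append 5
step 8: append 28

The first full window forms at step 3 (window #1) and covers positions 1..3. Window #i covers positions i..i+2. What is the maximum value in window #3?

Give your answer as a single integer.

step 1: append 24 -> window=[24] (not full yet)
step 2: append 46 -> window=[24, 46] (not full yet)
step 3: append 39 -> window=[24, 46, 39] -> max=46
step 4: append 38 -> window=[46, 39, 38] -> max=46
step 5: append 9 -> window=[39, 38, 9] -> max=39
Window #3 max = 39

Answer: 39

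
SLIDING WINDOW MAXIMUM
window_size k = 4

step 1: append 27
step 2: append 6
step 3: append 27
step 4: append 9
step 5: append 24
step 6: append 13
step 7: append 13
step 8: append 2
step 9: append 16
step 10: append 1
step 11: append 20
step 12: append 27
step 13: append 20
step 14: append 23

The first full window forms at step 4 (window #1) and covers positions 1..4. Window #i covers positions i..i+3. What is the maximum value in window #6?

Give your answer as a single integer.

step 1: append 27 -> window=[27] (not full yet)
step 2: append 6 -> window=[27, 6] (not full yet)
step 3: append 27 -> window=[27, 6, 27] (not full yet)
step 4: append 9 -> window=[27, 6, 27, 9] -> max=27
step 5: append 24 -> window=[6, 27, 9, 24] -> max=27
step 6: append 13 -> window=[27, 9, 24, 13] -> max=27
step 7: append 13 -> window=[9, 24, 13, 13] -> max=24
step 8: append 2 -> window=[24, 13, 13, 2] -> max=24
step 9: append 16 -> window=[13, 13, 2, 16] -> max=16
Window #6 max = 16

Answer: 16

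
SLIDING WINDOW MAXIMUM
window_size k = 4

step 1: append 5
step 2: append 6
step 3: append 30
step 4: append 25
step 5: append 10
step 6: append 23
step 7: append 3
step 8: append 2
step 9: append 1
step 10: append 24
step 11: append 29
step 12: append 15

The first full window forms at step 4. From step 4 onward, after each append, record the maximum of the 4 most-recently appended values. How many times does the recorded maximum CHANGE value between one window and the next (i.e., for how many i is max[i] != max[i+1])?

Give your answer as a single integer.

Answer: 4

Derivation:
step 1: append 5 -> window=[5] (not full yet)
step 2: append 6 -> window=[5, 6] (not full yet)
step 3: append 30 -> window=[5, 6, 30] (not full yet)
step 4: append 25 -> window=[5, 6, 30, 25] -> max=30
step 5: append 10 -> window=[6, 30, 25, 10] -> max=30
step 6: append 23 -> window=[30, 25, 10, 23] -> max=30
step 7: append 3 -> window=[25, 10, 23, 3] -> max=25
step 8: append 2 -> window=[10, 23, 3, 2] -> max=23
step 9: append 1 -> window=[23, 3, 2, 1] -> max=23
step 10: append 24 -> window=[3, 2, 1, 24] -> max=24
step 11: append 29 -> window=[2, 1, 24, 29] -> max=29
step 12: append 15 -> window=[1, 24, 29, 15] -> max=29
Recorded maximums: 30 30 30 25 23 23 24 29 29
Changes between consecutive maximums: 4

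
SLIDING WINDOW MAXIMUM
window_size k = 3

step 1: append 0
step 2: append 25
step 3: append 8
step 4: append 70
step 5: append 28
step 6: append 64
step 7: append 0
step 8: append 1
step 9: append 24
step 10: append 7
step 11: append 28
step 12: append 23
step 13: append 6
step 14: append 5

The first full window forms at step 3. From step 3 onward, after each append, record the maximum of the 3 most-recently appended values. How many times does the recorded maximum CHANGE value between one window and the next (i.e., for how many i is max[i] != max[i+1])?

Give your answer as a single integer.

Answer: 5

Derivation:
step 1: append 0 -> window=[0] (not full yet)
step 2: append 25 -> window=[0, 25] (not full yet)
step 3: append 8 -> window=[0, 25, 8] -> max=25
step 4: append 70 -> window=[25, 8, 70] -> max=70
step 5: append 28 -> window=[8, 70, 28] -> max=70
step 6: append 64 -> window=[70, 28, 64] -> max=70
step 7: append 0 -> window=[28, 64, 0] -> max=64
step 8: append 1 -> window=[64, 0, 1] -> max=64
step 9: append 24 -> window=[0, 1, 24] -> max=24
step 10: append 7 -> window=[1, 24, 7] -> max=24
step 11: append 28 -> window=[24, 7, 28] -> max=28
step 12: append 23 -> window=[7, 28, 23] -> max=28
step 13: append 6 -> window=[28, 23, 6] -> max=28
step 14: append 5 -> window=[23, 6, 5] -> max=23
Recorded maximums: 25 70 70 70 64 64 24 24 28 28 28 23
Changes between consecutive maximums: 5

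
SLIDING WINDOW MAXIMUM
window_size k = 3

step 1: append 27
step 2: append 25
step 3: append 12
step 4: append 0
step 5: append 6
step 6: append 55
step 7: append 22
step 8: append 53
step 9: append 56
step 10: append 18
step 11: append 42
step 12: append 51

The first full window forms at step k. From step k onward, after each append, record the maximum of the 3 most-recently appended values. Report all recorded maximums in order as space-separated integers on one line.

Answer: 27 25 12 55 55 55 56 56 56 51

Derivation:
step 1: append 27 -> window=[27] (not full yet)
step 2: append 25 -> window=[27, 25] (not full yet)
step 3: append 12 -> window=[27, 25, 12] -> max=27
step 4: append 0 -> window=[25, 12, 0] -> max=25
step 5: append 6 -> window=[12, 0, 6] -> max=12
step 6: append 55 -> window=[0, 6, 55] -> max=55
step 7: append 22 -> window=[6, 55, 22] -> max=55
step 8: append 53 -> window=[55, 22, 53] -> max=55
step 9: append 56 -> window=[22, 53, 56] -> max=56
step 10: append 18 -> window=[53, 56, 18] -> max=56
step 11: append 42 -> window=[56, 18, 42] -> max=56
step 12: append 51 -> window=[18, 42, 51] -> max=51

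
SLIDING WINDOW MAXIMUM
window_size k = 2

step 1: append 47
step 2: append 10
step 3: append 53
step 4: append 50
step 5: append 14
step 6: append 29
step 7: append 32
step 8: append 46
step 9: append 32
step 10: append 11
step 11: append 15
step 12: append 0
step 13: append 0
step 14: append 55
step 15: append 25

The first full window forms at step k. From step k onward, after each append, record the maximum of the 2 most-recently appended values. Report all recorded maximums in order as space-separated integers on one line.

Answer: 47 53 53 50 29 32 46 46 32 15 15 0 55 55

Derivation:
step 1: append 47 -> window=[47] (not full yet)
step 2: append 10 -> window=[47, 10] -> max=47
step 3: append 53 -> window=[10, 53] -> max=53
step 4: append 50 -> window=[53, 50] -> max=53
step 5: append 14 -> window=[50, 14] -> max=50
step 6: append 29 -> window=[14, 29] -> max=29
step 7: append 32 -> window=[29, 32] -> max=32
step 8: append 46 -> window=[32, 46] -> max=46
step 9: append 32 -> window=[46, 32] -> max=46
step 10: append 11 -> window=[32, 11] -> max=32
step 11: append 15 -> window=[11, 15] -> max=15
step 12: append 0 -> window=[15, 0] -> max=15
step 13: append 0 -> window=[0, 0] -> max=0
step 14: append 55 -> window=[0, 55] -> max=55
step 15: append 25 -> window=[55, 25] -> max=55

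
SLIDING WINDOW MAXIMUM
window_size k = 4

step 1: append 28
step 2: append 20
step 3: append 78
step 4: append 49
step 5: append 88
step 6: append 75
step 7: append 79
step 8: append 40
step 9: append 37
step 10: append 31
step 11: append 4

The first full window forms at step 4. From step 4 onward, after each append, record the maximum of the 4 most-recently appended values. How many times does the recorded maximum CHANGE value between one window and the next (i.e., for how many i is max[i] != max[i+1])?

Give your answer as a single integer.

step 1: append 28 -> window=[28] (not full yet)
step 2: append 20 -> window=[28, 20] (not full yet)
step 3: append 78 -> window=[28, 20, 78] (not full yet)
step 4: append 49 -> window=[28, 20, 78, 49] -> max=78
step 5: append 88 -> window=[20, 78, 49, 88] -> max=88
step 6: append 75 -> window=[78, 49, 88, 75] -> max=88
step 7: append 79 -> window=[49, 88, 75, 79] -> max=88
step 8: append 40 -> window=[88, 75, 79, 40] -> max=88
step 9: append 37 -> window=[75, 79, 40, 37] -> max=79
step 10: append 31 -> window=[79, 40, 37, 31] -> max=79
step 11: append 4 -> window=[40, 37, 31, 4] -> max=40
Recorded maximums: 78 88 88 88 88 79 79 40
Changes between consecutive maximums: 3

Answer: 3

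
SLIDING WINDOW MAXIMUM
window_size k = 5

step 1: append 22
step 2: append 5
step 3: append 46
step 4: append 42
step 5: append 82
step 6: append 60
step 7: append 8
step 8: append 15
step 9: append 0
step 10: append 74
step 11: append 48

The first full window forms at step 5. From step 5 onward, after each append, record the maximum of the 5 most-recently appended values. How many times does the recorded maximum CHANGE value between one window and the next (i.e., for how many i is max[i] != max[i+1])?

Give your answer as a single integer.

step 1: append 22 -> window=[22] (not full yet)
step 2: append 5 -> window=[22, 5] (not full yet)
step 3: append 46 -> window=[22, 5, 46] (not full yet)
step 4: append 42 -> window=[22, 5, 46, 42] (not full yet)
step 5: append 82 -> window=[22, 5, 46, 42, 82] -> max=82
step 6: append 60 -> window=[5, 46, 42, 82, 60] -> max=82
step 7: append 8 -> window=[46, 42, 82, 60, 8] -> max=82
step 8: append 15 -> window=[42, 82, 60, 8, 15] -> max=82
step 9: append 0 -> window=[82, 60, 8, 15, 0] -> max=82
step 10: append 74 -> window=[60, 8, 15, 0, 74] -> max=74
step 11: append 48 -> window=[8, 15, 0, 74, 48] -> max=74
Recorded maximums: 82 82 82 82 82 74 74
Changes between consecutive maximums: 1

Answer: 1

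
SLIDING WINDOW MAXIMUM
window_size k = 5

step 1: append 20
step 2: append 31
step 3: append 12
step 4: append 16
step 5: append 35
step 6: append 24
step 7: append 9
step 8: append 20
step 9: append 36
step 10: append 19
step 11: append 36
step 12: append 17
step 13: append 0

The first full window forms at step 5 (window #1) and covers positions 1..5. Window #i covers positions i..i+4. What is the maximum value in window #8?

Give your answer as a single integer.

step 1: append 20 -> window=[20] (not full yet)
step 2: append 31 -> window=[20, 31] (not full yet)
step 3: append 12 -> window=[20, 31, 12] (not full yet)
step 4: append 16 -> window=[20, 31, 12, 16] (not full yet)
step 5: append 35 -> window=[20, 31, 12, 16, 35] -> max=35
step 6: append 24 -> window=[31, 12, 16, 35, 24] -> max=35
step 7: append 9 -> window=[12, 16, 35, 24, 9] -> max=35
step 8: append 20 -> window=[16, 35, 24, 9, 20] -> max=35
step 9: append 36 -> window=[35, 24, 9, 20, 36] -> max=36
step 10: append 19 -> window=[24, 9, 20, 36, 19] -> max=36
step 11: append 36 -> window=[9, 20, 36, 19, 36] -> max=36
step 12: append 17 -> window=[20, 36, 19, 36, 17] -> max=36
Window #8 max = 36

Answer: 36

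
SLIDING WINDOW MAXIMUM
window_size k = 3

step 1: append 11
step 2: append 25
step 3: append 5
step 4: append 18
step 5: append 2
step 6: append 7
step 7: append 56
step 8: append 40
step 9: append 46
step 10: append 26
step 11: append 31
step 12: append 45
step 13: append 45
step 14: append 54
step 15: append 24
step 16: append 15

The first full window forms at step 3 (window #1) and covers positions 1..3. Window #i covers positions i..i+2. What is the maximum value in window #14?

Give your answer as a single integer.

Answer: 54

Derivation:
step 1: append 11 -> window=[11] (not full yet)
step 2: append 25 -> window=[11, 25] (not full yet)
step 3: append 5 -> window=[11, 25, 5] -> max=25
step 4: append 18 -> window=[25, 5, 18] -> max=25
step 5: append 2 -> window=[5, 18, 2] -> max=18
step 6: append 7 -> window=[18, 2, 7] -> max=18
step 7: append 56 -> window=[2, 7, 56] -> max=56
step 8: append 40 -> window=[7, 56, 40] -> max=56
step 9: append 46 -> window=[56, 40, 46] -> max=56
step 10: append 26 -> window=[40, 46, 26] -> max=46
step 11: append 31 -> window=[46, 26, 31] -> max=46
step 12: append 45 -> window=[26, 31, 45] -> max=45
step 13: append 45 -> window=[31, 45, 45] -> max=45
step 14: append 54 -> window=[45, 45, 54] -> max=54
step 15: append 24 -> window=[45, 54, 24] -> max=54
step 16: append 15 -> window=[54, 24, 15] -> max=54
Window #14 max = 54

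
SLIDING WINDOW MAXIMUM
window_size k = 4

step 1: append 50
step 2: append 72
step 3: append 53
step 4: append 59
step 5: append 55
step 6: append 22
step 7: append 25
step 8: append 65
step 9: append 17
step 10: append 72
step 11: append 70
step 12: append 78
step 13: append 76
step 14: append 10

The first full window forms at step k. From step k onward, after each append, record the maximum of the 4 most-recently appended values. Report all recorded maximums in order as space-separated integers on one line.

Answer: 72 72 59 59 65 65 72 72 78 78 78

Derivation:
step 1: append 50 -> window=[50] (not full yet)
step 2: append 72 -> window=[50, 72] (not full yet)
step 3: append 53 -> window=[50, 72, 53] (not full yet)
step 4: append 59 -> window=[50, 72, 53, 59] -> max=72
step 5: append 55 -> window=[72, 53, 59, 55] -> max=72
step 6: append 22 -> window=[53, 59, 55, 22] -> max=59
step 7: append 25 -> window=[59, 55, 22, 25] -> max=59
step 8: append 65 -> window=[55, 22, 25, 65] -> max=65
step 9: append 17 -> window=[22, 25, 65, 17] -> max=65
step 10: append 72 -> window=[25, 65, 17, 72] -> max=72
step 11: append 70 -> window=[65, 17, 72, 70] -> max=72
step 12: append 78 -> window=[17, 72, 70, 78] -> max=78
step 13: append 76 -> window=[72, 70, 78, 76] -> max=78
step 14: append 10 -> window=[70, 78, 76, 10] -> max=78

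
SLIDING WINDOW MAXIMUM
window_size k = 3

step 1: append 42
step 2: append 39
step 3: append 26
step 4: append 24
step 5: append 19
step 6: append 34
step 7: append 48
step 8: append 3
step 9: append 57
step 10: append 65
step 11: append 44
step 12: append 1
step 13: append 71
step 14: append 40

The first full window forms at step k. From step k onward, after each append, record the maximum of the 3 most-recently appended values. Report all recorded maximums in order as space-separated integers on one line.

Answer: 42 39 26 34 48 48 57 65 65 65 71 71

Derivation:
step 1: append 42 -> window=[42] (not full yet)
step 2: append 39 -> window=[42, 39] (not full yet)
step 3: append 26 -> window=[42, 39, 26] -> max=42
step 4: append 24 -> window=[39, 26, 24] -> max=39
step 5: append 19 -> window=[26, 24, 19] -> max=26
step 6: append 34 -> window=[24, 19, 34] -> max=34
step 7: append 48 -> window=[19, 34, 48] -> max=48
step 8: append 3 -> window=[34, 48, 3] -> max=48
step 9: append 57 -> window=[48, 3, 57] -> max=57
step 10: append 65 -> window=[3, 57, 65] -> max=65
step 11: append 44 -> window=[57, 65, 44] -> max=65
step 12: append 1 -> window=[65, 44, 1] -> max=65
step 13: append 71 -> window=[44, 1, 71] -> max=71
step 14: append 40 -> window=[1, 71, 40] -> max=71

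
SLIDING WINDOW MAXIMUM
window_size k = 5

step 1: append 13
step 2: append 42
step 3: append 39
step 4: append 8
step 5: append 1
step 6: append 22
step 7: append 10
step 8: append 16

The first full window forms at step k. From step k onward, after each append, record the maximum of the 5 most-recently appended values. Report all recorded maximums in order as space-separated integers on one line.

step 1: append 13 -> window=[13] (not full yet)
step 2: append 42 -> window=[13, 42] (not full yet)
step 3: append 39 -> window=[13, 42, 39] (not full yet)
step 4: append 8 -> window=[13, 42, 39, 8] (not full yet)
step 5: append 1 -> window=[13, 42, 39, 8, 1] -> max=42
step 6: append 22 -> window=[42, 39, 8, 1, 22] -> max=42
step 7: append 10 -> window=[39, 8, 1, 22, 10] -> max=39
step 8: append 16 -> window=[8, 1, 22, 10, 16] -> max=22

Answer: 42 42 39 22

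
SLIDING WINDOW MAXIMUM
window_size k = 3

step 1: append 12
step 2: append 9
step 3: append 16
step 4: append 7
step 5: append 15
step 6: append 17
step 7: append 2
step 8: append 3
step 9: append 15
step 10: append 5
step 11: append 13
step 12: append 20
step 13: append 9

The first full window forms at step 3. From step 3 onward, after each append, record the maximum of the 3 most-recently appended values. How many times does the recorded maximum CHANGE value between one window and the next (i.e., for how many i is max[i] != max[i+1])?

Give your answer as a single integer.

step 1: append 12 -> window=[12] (not full yet)
step 2: append 9 -> window=[12, 9] (not full yet)
step 3: append 16 -> window=[12, 9, 16] -> max=16
step 4: append 7 -> window=[9, 16, 7] -> max=16
step 5: append 15 -> window=[16, 7, 15] -> max=16
step 6: append 17 -> window=[7, 15, 17] -> max=17
step 7: append 2 -> window=[15, 17, 2] -> max=17
step 8: append 3 -> window=[17, 2, 3] -> max=17
step 9: append 15 -> window=[2, 3, 15] -> max=15
step 10: append 5 -> window=[3, 15, 5] -> max=15
step 11: append 13 -> window=[15, 5, 13] -> max=15
step 12: append 20 -> window=[5, 13, 20] -> max=20
step 13: append 9 -> window=[13, 20, 9] -> max=20
Recorded maximums: 16 16 16 17 17 17 15 15 15 20 20
Changes between consecutive maximums: 3

Answer: 3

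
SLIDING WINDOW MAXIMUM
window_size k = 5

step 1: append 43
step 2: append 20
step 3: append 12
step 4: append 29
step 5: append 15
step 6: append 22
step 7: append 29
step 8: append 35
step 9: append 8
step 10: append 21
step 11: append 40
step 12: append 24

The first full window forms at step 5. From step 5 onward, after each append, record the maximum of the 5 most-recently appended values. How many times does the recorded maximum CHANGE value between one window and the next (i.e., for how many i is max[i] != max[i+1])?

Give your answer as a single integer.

step 1: append 43 -> window=[43] (not full yet)
step 2: append 20 -> window=[43, 20] (not full yet)
step 3: append 12 -> window=[43, 20, 12] (not full yet)
step 4: append 29 -> window=[43, 20, 12, 29] (not full yet)
step 5: append 15 -> window=[43, 20, 12, 29, 15] -> max=43
step 6: append 22 -> window=[20, 12, 29, 15, 22] -> max=29
step 7: append 29 -> window=[12, 29, 15, 22, 29] -> max=29
step 8: append 35 -> window=[29, 15, 22, 29, 35] -> max=35
step 9: append 8 -> window=[15, 22, 29, 35, 8] -> max=35
step 10: append 21 -> window=[22, 29, 35, 8, 21] -> max=35
step 11: append 40 -> window=[29, 35, 8, 21, 40] -> max=40
step 12: append 24 -> window=[35, 8, 21, 40, 24] -> max=40
Recorded maximums: 43 29 29 35 35 35 40 40
Changes between consecutive maximums: 3

Answer: 3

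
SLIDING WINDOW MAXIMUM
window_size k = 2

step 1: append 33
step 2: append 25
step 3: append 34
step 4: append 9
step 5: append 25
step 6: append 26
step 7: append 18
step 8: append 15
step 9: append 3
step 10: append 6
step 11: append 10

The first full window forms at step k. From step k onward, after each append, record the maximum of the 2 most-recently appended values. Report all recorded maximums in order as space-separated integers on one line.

Answer: 33 34 34 25 26 26 18 15 6 10

Derivation:
step 1: append 33 -> window=[33] (not full yet)
step 2: append 25 -> window=[33, 25] -> max=33
step 3: append 34 -> window=[25, 34] -> max=34
step 4: append 9 -> window=[34, 9] -> max=34
step 5: append 25 -> window=[9, 25] -> max=25
step 6: append 26 -> window=[25, 26] -> max=26
step 7: append 18 -> window=[26, 18] -> max=26
step 8: append 15 -> window=[18, 15] -> max=18
step 9: append 3 -> window=[15, 3] -> max=15
step 10: append 6 -> window=[3, 6] -> max=6
step 11: append 10 -> window=[6, 10] -> max=10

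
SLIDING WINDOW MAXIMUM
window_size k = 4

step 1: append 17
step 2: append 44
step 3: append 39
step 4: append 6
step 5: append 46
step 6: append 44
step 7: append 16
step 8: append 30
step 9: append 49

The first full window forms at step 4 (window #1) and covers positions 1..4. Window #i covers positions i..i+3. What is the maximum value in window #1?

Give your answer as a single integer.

Answer: 44

Derivation:
step 1: append 17 -> window=[17] (not full yet)
step 2: append 44 -> window=[17, 44] (not full yet)
step 3: append 39 -> window=[17, 44, 39] (not full yet)
step 4: append 6 -> window=[17, 44, 39, 6] -> max=44
Window #1 max = 44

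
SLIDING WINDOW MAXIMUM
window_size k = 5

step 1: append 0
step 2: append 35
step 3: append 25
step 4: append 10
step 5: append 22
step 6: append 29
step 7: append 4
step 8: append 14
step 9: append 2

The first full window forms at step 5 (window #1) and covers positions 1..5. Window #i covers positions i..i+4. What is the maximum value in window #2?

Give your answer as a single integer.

step 1: append 0 -> window=[0] (not full yet)
step 2: append 35 -> window=[0, 35] (not full yet)
step 3: append 25 -> window=[0, 35, 25] (not full yet)
step 4: append 10 -> window=[0, 35, 25, 10] (not full yet)
step 5: append 22 -> window=[0, 35, 25, 10, 22] -> max=35
step 6: append 29 -> window=[35, 25, 10, 22, 29] -> max=35
Window #2 max = 35

Answer: 35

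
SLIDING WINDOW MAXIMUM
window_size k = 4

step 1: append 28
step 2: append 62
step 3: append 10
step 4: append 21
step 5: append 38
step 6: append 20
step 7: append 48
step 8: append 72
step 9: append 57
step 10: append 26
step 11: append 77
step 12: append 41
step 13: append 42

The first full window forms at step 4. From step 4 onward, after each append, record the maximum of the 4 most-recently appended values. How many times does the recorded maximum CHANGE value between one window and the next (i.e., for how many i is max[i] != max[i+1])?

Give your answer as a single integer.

Answer: 4

Derivation:
step 1: append 28 -> window=[28] (not full yet)
step 2: append 62 -> window=[28, 62] (not full yet)
step 3: append 10 -> window=[28, 62, 10] (not full yet)
step 4: append 21 -> window=[28, 62, 10, 21] -> max=62
step 5: append 38 -> window=[62, 10, 21, 38] -> max=62
step 6: append 20 -> window=[10, 21, 38, 20] -> max=38
step 7: append 48 -> window=[21, 38, 20, 48] -> max=48
step 8: append 72 -> window=[38, 20, 48, 72] -> max=72
step 9: append 57 -> window=[20, 48, 72, 57] -> max=72
step 10: append 26 -> window=[48, 72, 57, 26] -> max=72
step 11: append 77 -> window=[72, 57, 26, 77] -> max=77
step 12: append 41 -> window=[57, 26, 77, 41] -> max=77
step 13: append 42 -> window=[26, 77, 41, 42] -> max=77
Recorded maximums: 62 62 38 48 72 72 72 77 77 77
Changes between consecutive maximums: 4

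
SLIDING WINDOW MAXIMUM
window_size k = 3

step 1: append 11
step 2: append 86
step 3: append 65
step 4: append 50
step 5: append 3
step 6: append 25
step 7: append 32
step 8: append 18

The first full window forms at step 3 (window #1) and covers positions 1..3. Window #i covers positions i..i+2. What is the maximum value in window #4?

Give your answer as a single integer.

step 1: append 11 -> window=[11] (not full yet)
step 2: append 86 -> window=[11, 86] (not full yet)
step 3: append 65 -> window=[11, 86, 65] -> max=86
step 4: append 50 -> window=[86, 65, 50] -> max=86
step 5: append 3 -> window=[65, 50, 3] -> max=65
step 6: append 25 -> window=[50, 3, 25] -> max=50
Window #4 max = 50

Answer: 50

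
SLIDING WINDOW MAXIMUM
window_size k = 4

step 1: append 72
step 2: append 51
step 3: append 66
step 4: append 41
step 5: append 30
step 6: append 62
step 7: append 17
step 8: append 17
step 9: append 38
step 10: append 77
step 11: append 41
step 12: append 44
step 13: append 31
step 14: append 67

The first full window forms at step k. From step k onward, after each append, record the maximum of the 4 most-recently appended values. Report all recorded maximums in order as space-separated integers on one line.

step 1: append 72 -> window=[72] (not full yet)
step 2: append 51 -> window=[72, 51] (not full yet)
step 3: append 66 -> window=[72, 51, 66] (not full yet)
step 4: append 41 -> window=[72, 51, 66, 41] -> max=72
step 5: append 30 -> window=[51, 66, 41, 30] -> max=66
step 6: append 62 -> window=[66, 41, 30, 62] -> max=66
step 7: append 17 -> window=[41, 30, 62, 17] -> max=62
step 8: append 17 -> window=[30, 62, 17, 17] -> max=62
step 9: append 38 -> window=[62, 17, 17, 38] -> max=62
step 10: append 77 -> window=[17, 17, 38, 77] -> max=77
step 11: append 41 -> window=[17, 38, 77, 41] -> max=77
step 12: append 44 -> window=[38, 77, 41, 44] -> max=77
step 13: append 31 -> window=[77, 41, 44, 31] -> max=77
step 14: append 67 -> window=[41, 44, 31, 67] -> max=67

Answer: 72 66 66 62 62 62 77 77 77 77 67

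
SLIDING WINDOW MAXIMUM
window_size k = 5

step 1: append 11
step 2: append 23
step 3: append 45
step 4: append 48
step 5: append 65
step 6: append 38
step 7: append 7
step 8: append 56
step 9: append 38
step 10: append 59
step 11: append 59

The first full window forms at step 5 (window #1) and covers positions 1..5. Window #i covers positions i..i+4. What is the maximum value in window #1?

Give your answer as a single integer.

step 1: append 11 -> window=[11] (not full yet)
step 2: append 23 -> window=[11, 23] (not full yet)
step 3: append 45 -> window=[11, 23, 45] (not full yet)
step 4: append 48 -> window=[11, 23, 45, 48] (not full yet)
step 5: append 65 -> window=[11, 23, 45, 48, 65] -> max=65
Window #1 max = 65

Answer: 65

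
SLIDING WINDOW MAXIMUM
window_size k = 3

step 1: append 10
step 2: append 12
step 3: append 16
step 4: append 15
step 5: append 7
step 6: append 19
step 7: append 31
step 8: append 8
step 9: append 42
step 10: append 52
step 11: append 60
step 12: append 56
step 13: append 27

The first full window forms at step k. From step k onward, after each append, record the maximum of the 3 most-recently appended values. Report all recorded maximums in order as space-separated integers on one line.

Answer: 16 16 16 19 31 31 42 52 60 60 60

Derivation:
step 1: append 10 -> window=[10] (not full yet)
step 2: append 12 -> window=[10, 12] (not full yet)
step 3: append 16 -> window=[10, 12, 16] -> max=16
step 4: append 15 -> window=[12, 16, 15] -> max=16
step 5: append 7 -> window=[16, 15, 7] -> max=16
step 6: append 19 -> window=[15, 7, 19] -> max=19
step 7: append 31 -> window=[7, 19, 31] -> max=31
step 8: append 8 -> window=[19, 31, 8] -> max=31
step 9: append 42 -> window=[31, 8, 42] -> max=42
step 10: append 52 -> window=[8, 42, 52] -> max=52
step 11: append 60 -> window=[42, 52, 60] -> max=60
step 12: append 56 -> window=[52, 60, 56] -> max=60
step 13: append 27 -> window=[60, 56, 27] -> max=60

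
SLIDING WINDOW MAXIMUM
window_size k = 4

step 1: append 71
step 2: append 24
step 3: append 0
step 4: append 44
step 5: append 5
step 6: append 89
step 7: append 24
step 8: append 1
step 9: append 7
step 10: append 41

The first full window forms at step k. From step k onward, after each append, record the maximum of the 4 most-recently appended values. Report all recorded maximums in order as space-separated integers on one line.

Answer: 71 44 89 89 89 89 41

Derivation:
step 1: append 71 -> window=[71] (not full yet)
step 2: append 24 -> window=[71, 24] (not full yet)
step 3: append 0 -> window=[71, 24, 0] (not full yet)
step 4: append 44 -> window=[71, 24, 0, 44] -> max=71
step 5: append 5 -> window=[24, 0, 44, 5] -> max=44
step 6: append 89 -> window=[0, 44, 5, 89] -> max=89
step 7: append 24 -> window=[44, 5, 89, 24] -> max=89
step 8: append 1 -> window=[5, 89, 24, 1] -> max=89
step 9: append 7 -> window=[89, 24, 1, 7] -> max=89
step 10: append 41 -> window=[24, 1, 7, 41] -> max=41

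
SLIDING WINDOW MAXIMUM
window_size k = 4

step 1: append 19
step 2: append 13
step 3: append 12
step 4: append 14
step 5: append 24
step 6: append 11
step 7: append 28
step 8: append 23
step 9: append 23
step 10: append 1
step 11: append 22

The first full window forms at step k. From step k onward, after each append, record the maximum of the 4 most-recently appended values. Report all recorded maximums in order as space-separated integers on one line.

Answer: 19 24 24 28 28 28 28 23

Derivation:
step 1: append 19 -> window=[19] (not full yet)
step 2: append 13 -> window=[19, 13] (not full yet)
step 3: append 12 -> window=[19, 13, 12] (not full yet)
step 4: append 14 -> window=[19, 13, 12, 14] -> max=19
step 5: append 24 -> window=[13, 12, 14, 24] -> max=24
step 6: append 11 -> window=[12, 14, 24, 11] -> max=24
step 7: append 28 -> window=[14, 24, 11, 28] -> max=28
step 8: append 23 -> window=[24, 11, 28, 23] -> max=28
step 9: append 23 -> window=[11, 28, 23, 23] -> max=28
step 10: append 1 -> window=[28, 23, 23, 1] -> max=28
step 11: append 22 -> window=[23, 23, 1, 22] -> max=23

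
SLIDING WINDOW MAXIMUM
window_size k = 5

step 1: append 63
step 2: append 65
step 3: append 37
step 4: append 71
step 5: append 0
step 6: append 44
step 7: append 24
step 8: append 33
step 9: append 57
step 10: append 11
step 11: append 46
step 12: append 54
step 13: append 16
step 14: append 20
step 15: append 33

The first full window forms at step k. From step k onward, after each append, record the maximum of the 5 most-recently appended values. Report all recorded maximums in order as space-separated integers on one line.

Answer: 71 71 71 71 57 57 57 57 57 54 54

Derivation:
step 1: append 63 -> window=[63] (not full yet)
step 2: append 65 -> window=[63, 65] (not full yet)
step 3: append 37 -> window=[63, 65, 37] (not full yet)
step 4: append 71 -> window=[63, 65, 37, 71] (not full yet)
step 5: append 0 -> window=[63, 65, 37, 71, 0] -> max=71
step 6: append 44 -> window=[65, 37, 71, 0, 44] -> max=71
step 7: append 24 -> window=[37, 71, 0, 44, 24] -> max=71
step 8: append 33 -> window=[71, 0, 44, 24, 33] -> max=71
step 9: append 57 -> window=[0, 44, 24, 33, 57] -> max=57
step 10: append 11 -> window=[44, 24, 33, 57, 11] -> max=57
step 11: append 46 -> window=[24, 33, 57, 11, 46] -> max=57
step 12: append 54 -> window=[33, 57, 11, 46, 54] -> max=57
step 13: append 16 -> window=[57, 11, 46, 54, 16] -> max=57
step 14: append 20 -> window=[11, 46, 54, 16, 20] -> max=54
step 15: append 33 -> window=[46, 54, 16, 20, 33] -> max=54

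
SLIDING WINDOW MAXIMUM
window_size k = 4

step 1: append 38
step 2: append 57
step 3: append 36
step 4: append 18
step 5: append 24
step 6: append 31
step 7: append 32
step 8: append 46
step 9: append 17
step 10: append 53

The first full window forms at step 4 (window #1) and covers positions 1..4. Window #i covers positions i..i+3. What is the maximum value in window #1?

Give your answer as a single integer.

step 1: append 38 -> window=[38] (not full yet)
step 2: append 57 -> window=[38, 57] (not full yet)
step 3: append 36 -> window=[38, 57, 36] (not full yet)
step 4: append 18 -> window=[38, 57, 36, 18] -> max=57
Window #1 max = 57

Answer: 57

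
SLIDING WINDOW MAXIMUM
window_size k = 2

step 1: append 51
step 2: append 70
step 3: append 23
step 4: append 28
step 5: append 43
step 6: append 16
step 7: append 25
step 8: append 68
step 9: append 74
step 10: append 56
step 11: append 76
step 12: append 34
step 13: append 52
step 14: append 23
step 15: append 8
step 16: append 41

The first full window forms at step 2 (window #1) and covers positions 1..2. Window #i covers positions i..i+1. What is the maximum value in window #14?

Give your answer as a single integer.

step 1: append 51 -> window=[51] (not full yet)
step 2: append 70 -> window=[51, 70] -> max=70
step 3: append 23 -> window=[70, 23] -> max=70
step 4: append 28 -> window=[23, 28] -> max=28
step 5: append 43 -> window=[28, 43] -> max=43
step 6: append 16 -> window=[43, 16] -> max=43
step 7: append 25 -> window=[16, 25] -> max=25
step 8: append 68 -> window=[25, 68] -> max=68
step 9: append 74 -> window=[68, 74] -> max=74
step 10: append 56 -> window=[74, 56] -> max=74
step 11: append 76 -> window=[56, 76] -> max=76
step 12: append 34 -> window=[76, 34] -> max=76
step 13: append 52 -> window=[34, 52] -> max=52
step 14: append 23 -> window=[52, 23] -> max=52
step 15: append 8 -> window=[23, 8] -> max=23
Window #14 max = 23

Answer: 23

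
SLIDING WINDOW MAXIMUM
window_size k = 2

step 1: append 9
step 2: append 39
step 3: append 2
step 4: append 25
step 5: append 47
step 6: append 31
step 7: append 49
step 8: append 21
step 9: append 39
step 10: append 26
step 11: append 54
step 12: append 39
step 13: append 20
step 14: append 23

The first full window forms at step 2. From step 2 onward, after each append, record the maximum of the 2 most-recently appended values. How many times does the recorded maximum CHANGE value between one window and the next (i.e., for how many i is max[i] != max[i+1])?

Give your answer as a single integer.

Answer: 7

Derivation:
step 1: append 9 -> window=[9] (not full yet)
step 2: append 39 -> window=[9, 39] -> max=39
step 3: append 2 -> window=[39, 2] -> max=39
step 4: append 25 -> window=[2, 25] -> max=25
step 5: append 47 -> window=[25, 47] -> max=47
step 6: append 31 -> window=[47, 31] -> max=47
step 7: append 49 -> window=[31, 49] -> max=49
step 8: append 21 -> window=[49, 21] -> max=49
step 9: append 39 -> window=[21, 39] -> max=39
step 10: append 26 -> window=[39, 26] -> max=39
step 11: append 54 -> window=[26, 54] -> max=54
step 12: append 39 -> window=[54, 39] -> max=54
step 13: append 20 -> window=[39, 20] -> max=39
step 14: append 23 -> window=[20, 23] -> max=23
Recorded maximums: 39 39 25 47 47 49 49 39 39 54 54 39 23
Changes between consecutive maximums: 7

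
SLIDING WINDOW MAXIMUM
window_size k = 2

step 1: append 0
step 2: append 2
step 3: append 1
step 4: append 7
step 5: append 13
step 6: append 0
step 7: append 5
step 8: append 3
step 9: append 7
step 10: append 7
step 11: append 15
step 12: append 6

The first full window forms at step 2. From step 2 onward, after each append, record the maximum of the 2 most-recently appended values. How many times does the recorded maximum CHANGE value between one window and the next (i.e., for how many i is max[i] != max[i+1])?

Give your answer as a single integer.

step 1: append 0 -> window=[0] (not full yet)
step 2: append 2 -> window=[0, 2] -> max=2
step 3: append 1 -> window=[2, 1] -> max=2
step 4: append 7 -> window=[1, 7] -> max=7
step 5: append 13 -> window=[7, 13] -> max=13
step 6: append 0 -> window=[13, 0] -> max=13
step 7: append 5 -> window=[0, 5] -> max=5
step 8: append 3 -> window=[5, 3] -> max=5
step 9: append 7 -> window=[3, 7] -> max=7
step 10: append 7 -> window=[7, 7] -> max=7
step 11: append 15 -> window=[7, 15] -> max=15
step 12: append 6 -> window=[15, 6] -> max=15
Recorded maximums: 2 2 7 13 13 5 5 7 7 15 15
Changes between consecutive maximums: 5

Answer: 5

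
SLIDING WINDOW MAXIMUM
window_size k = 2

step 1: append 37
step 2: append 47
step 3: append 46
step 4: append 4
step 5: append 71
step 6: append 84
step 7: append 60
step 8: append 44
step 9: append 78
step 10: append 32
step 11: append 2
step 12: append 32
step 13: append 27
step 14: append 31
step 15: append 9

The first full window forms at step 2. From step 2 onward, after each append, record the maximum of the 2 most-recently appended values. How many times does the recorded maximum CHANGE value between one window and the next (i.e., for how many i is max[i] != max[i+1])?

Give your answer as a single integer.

Answer: 7

Derivation:
step 1: append 37 -> window=[37] (not full yet)
step 2: append 47 -> window=[37, 47] -> max=47
step 3: append 46 -> window=[47, 46] -> max=47
step 4: append 4 -> window=[46, 4] -> max=46
step 5: append 71 -> window=[4, 71] -> max=71
step 6: append 84 -> window=[71, 84] -> max=84
step 7: append 60 -> window=[84, 60] -> max=84
step 8: append 44 -> window=[60, 44] -> max=60
step 9: append 78 -> window=[44, 78] -> max=78
step 10: append 32 -> window=[78, 32] -> max=78
step 11: append 2 -> window=[32, 2] -> max=32
step 12: append 32 -> window=[2, 32] -> max=32
step 13: append 27 -> window=[32, 27] -> max=32
step 14: append 31 -> window=[27, 31] -> max=31
step 15: append 9 -> window=[31, 9] -> max=31
Recorded maximums: 47 47 46 71 84 84 60 78 78 32 32 32 31 31
Changes between consecutive maximums: 7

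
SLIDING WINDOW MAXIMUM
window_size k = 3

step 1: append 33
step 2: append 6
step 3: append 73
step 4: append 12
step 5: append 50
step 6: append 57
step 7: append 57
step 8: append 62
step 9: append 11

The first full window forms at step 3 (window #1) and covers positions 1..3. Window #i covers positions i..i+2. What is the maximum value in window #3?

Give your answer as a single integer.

Answer: 73

Derivation:
step 1: append 33 -> window=[33] (not full yet)
step 2: append 6 -> window=[33, 6] (not full yet)
step 3: append 73 -> window=[33, 6, 73] -> max=73
step 4: append 12 -> window=[6, 73, 12] -> max=73
step 5: append 50 -> window=[73, 12, 50] -> max=73
Window #3 max = 73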